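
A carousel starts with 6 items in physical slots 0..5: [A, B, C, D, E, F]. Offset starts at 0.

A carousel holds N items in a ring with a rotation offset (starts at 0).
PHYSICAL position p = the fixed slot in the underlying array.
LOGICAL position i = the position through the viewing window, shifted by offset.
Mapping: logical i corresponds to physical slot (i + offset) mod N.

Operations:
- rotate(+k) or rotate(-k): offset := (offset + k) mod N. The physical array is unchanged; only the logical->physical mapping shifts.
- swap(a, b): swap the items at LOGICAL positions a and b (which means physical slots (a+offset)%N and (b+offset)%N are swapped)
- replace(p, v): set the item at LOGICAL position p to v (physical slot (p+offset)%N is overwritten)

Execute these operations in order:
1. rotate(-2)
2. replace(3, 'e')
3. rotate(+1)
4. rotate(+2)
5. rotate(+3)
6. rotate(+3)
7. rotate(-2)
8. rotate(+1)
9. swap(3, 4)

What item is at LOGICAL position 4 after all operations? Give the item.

After op 1 (rotate(-2)): offset=4, physical=[A,B,C,D,E,F], logical=[E,F,A,B,C,D]
After op 2 (replace(3, 'e')): offset=4, physical=[A,e,C,D,E,F], logical=[E,F,A,e,C,D]
After op 3 (rotate(+1)): offset=5, physical=[A,e,C,D,E,F], logical=[F,A,e,C,D,E]
After op 4 (rotate(+2)): offset=1, physical=[A,e,C,D,E,F], logical=[e,C,D,E,F,A]
After op 5 (rotate(+3)): offset=4, physical=[A,e,C,D,E,F], logical=[E,F,A,e,C,D]
After op 6 (rotate(+3)): offset=1, physical=[A,e,C,D,E,F], logical=[e,C,D,E,F,A]
After op 7 (rotate(-2)): offset=5, physical=[A,e,C,D,E,F], logical=[F,A,e,C,D,E]
After op 8 (rotate(+1)): offset=0, physical=[A,e,C,D,E,F], logical=[A,e,C,D,E,F]
After op 9 (swap(3, 4)): offset=0, physical=[A,e,C,E,D,F], logical=[A,e,C,E,D,F]

Answer: D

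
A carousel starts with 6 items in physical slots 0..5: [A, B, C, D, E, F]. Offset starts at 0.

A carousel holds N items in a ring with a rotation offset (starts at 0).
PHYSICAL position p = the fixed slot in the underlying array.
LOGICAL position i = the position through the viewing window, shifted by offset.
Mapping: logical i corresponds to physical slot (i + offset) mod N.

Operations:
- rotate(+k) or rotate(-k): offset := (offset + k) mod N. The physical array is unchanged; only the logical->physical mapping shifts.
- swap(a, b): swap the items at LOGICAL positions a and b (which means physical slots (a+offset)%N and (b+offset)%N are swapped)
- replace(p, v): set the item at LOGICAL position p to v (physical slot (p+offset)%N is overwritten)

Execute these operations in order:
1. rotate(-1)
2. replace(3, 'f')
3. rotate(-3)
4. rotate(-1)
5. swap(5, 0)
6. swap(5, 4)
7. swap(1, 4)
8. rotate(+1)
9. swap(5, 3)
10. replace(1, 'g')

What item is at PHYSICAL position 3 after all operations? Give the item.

Answer: g

Derivation:
After op 1 (rotate(-1)): offset=5, physical=[A,B,C,D,E,F], logical=[F,A,B,C,D,E]
After op 2 (replace(3, 'f')): offset=5, physical=[A,B,f,D,E,F], logical=[F,A,B,f,D,E]
After op 3 (rotate(-3)): offset=2, physical=[A,B,f,D,E,F], logical=[f,D,E,F,A,B]
After op 4 (rotate(-1)): offset=1, physical=[A,B,f,D,E,F], logical=[B,f,D,E,F,A]
After op 5 (swap(5, 0)): offset=1, physical=[B,A,f,D,E,F], logical=[A,f,D,E,F,B]
After op 6 (swap(5, 4)): offset=1, physical=[F,A,f,D,E,B], logical=[A,f,D,E,B,F]
After op 7 (swap(1, 4)): offset=1, physical=[F,A,B,D,E,f], logical=[A,B,D,E,f,F]
After op 8 (rotate(+1)): offset=2, physical=[F,A,B,D,E,f], logical=[B,D,E,f,F,A]
After op 9 (swap(5, 3)): offset=2, physical=[F,f,B,D,E,A], logical=[B,D,E,A,F,f]
After op 10 (replace(1, 'g')): offset=2, physical=[F,f,B,g,E,A], logical=[B,g,E,A,F,f]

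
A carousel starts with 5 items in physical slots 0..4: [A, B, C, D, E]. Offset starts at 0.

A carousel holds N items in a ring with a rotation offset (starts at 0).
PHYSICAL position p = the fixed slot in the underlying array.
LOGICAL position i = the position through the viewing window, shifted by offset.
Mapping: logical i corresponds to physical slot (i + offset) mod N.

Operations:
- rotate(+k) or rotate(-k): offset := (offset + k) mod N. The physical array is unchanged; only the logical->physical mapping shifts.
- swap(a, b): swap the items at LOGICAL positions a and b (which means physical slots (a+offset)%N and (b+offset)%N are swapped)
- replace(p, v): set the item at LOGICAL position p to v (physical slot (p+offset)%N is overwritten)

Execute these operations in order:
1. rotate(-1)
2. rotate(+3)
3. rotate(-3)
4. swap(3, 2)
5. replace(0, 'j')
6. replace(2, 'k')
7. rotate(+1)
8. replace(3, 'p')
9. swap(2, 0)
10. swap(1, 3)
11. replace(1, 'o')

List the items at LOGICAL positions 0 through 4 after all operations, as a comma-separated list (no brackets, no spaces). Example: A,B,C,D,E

Answer: B,o,A,k,j

Derivation:
After op 1 (rotate(-1)): offset=4, physical=[A,B,C,D,E], logical=[E,A,B,C,D]
After op 2 (rotate(+3)): offset=2, physical=[A,B,C,D,E], logical=[C,D,E,A,B]
After op 3 (rotate(-3)): offset=4, physical=[A,B,C,D,E], logical=[E,A,B,C,D]
After op 4 (swap(3, 2)): offset=4, physical=[A,C,B,D,E], logical=[E,A,C,B,D]
After op 5 (replace(0, 'j')): offset=4, physical=[A,C,B,D,j], logical=[j,A,C,B,D]
After op 6 (replace(2, 'k')): offset=4, physical=[A,k,B,D,j], logical=[j,A,k,B,D]
After op 7 (rotate(+1)): offset=0, physical=[A,k,B,D,j], logical=[A,k,B,D,j]
After op 8 (replace(3, 'p')): offset=0, physical=[A,k,B,p,j], logical=[A,k,B,p,j]
After op 9 (swap(2, 0)): offset=0, physical=[B,k,A,p,j], logical=[B,k,A,p,j]
After op 10 (swap(1, 3)): offset=0, physical=[B,p,A,k,j], logical=[B,p,A,k,j]
After op 11 (replace(1, 'o')): offset=0, physical=[B,o,A,k,j], logical=[B,o,A,k,j]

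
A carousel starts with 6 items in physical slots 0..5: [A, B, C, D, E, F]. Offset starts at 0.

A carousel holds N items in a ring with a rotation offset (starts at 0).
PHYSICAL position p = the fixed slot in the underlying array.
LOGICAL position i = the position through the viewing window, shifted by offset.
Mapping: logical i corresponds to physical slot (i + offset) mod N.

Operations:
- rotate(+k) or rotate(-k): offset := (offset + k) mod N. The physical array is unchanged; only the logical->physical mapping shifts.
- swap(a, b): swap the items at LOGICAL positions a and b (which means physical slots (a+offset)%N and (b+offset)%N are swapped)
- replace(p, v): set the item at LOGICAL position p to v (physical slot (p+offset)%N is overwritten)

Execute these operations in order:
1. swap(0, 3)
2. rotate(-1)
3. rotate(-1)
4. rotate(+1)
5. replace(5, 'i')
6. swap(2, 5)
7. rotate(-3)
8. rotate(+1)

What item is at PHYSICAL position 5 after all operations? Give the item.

After op 1 (swap(0, 3)): offset=0, physical=[D,B,C,A,E,F], logical=[D,B,C,A,E,F]
After op 2 (rotate(-1)): offset=5, physical=[D,B,C,A,E,F], logical=[F,D,B,C,A,E]
After op 3 (rotate(-1)): offset=4, physical=[D,B,C,A,E,F], logical=[E,F,D,B,C,A]
After op 4 (rotate(+1)): offset=5, physical=[D,B,C,A,E,F], logical=[F,D,B,C,A,E]
After op 5 (replace(5, 'i')): offset=5, physical=[D,B,C,A,i,F], logical=[F,D,B,C,A,i]
After op 6 (swap(2, 5)): offset=5, physical=[D,i,C,A,B,F], logical=[F,D,i,C,A,B]
After op 7 (rotate(-3)): offset=2, physical=[D,i,C,A,B,F], logical=[C,A,B,F,D,i]
After op 8 (rotate(+1)): offset=3, physical=[D,i,C,A,B,F], logical=[A,B,F,D,i,C]

Answer: F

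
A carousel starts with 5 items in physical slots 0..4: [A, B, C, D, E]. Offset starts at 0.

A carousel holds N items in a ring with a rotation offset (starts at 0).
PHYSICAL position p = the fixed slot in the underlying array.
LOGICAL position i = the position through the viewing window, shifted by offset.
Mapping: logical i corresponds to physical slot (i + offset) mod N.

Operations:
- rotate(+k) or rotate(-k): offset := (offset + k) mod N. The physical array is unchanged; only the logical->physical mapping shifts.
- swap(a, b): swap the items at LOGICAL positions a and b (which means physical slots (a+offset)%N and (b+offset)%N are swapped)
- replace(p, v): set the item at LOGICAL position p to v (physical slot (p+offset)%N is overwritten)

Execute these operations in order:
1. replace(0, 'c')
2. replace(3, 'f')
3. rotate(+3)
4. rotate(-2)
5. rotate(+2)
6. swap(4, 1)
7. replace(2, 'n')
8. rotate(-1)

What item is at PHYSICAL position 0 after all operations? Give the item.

Answer: n

Derivation:
After op 1 (replace(0, 'c')): offset=0, physical=[c,B,C,D,E], logical=[c,B,C,D,E]
After op 2 (replace(3, 'f')): offset=0, physical=[c,B,C,f,E], logical=[c,B,C,f,E]
After op 3 (rotate(+3)): offset=3, physical=[c,B,C,f,E], logical=[f,E,c,B,C]
After op 4 (rotate(-2)): offset=1, physical=[c,B,C,f,E], logical=[B,C,f,E,c]
After op 5 (rotate(+2)): offset=3, physical=[c,B,C,f,E], logical=[f,E,c,B,C]
After op 6 (swap(4, 1)): offset=3, physical=[c,B,E,f,C], logical=[f,C,c,B,E]
After op 7 (replace(2, 'n')): offset=3, physical=[n,B,E,f,C], logical=[f,C,n,B,E]
After op 8 (rotate(-1)): offset=2, physical=[n,B,E,f,C], logical=[E,f,C,n,B]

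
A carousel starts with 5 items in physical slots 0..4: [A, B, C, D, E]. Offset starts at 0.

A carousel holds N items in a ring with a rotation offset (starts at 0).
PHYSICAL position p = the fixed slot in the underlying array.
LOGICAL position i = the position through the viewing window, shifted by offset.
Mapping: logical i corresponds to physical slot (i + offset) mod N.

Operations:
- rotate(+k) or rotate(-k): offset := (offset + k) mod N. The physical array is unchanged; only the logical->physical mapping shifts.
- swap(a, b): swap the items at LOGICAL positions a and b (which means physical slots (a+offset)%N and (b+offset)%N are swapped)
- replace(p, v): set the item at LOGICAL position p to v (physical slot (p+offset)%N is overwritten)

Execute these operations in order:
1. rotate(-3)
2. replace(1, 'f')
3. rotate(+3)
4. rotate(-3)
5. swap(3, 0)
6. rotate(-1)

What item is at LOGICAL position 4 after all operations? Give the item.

After op 1 (rotate(-3)): offset=2, physical=[A,B,C,D,E], logical=[C,D,E,A,B]
After op 2 (replace(1, 'f')): offset=2, physical=[A,B,C,f,E], logical=[C,f,E,A,B]
After op 3 (rotate(+3)): offset=0, physical=[A,B,C,f,E], logical=[A,B,C,f,E]
After op 4 (rotate(-3)): offset=2, physical=[A,B,C,f,E], logical=[C,f,E,A,B]
After op 5 (swap(3, 0)): offset=2, physical=[C,B,A,f,E], logical=[A,f,E,C,B]
After op 6 (rotate(-1)): offset=1, physical=[C,B,A,f,E], logical=[B,A,f,E,C]

Answer: C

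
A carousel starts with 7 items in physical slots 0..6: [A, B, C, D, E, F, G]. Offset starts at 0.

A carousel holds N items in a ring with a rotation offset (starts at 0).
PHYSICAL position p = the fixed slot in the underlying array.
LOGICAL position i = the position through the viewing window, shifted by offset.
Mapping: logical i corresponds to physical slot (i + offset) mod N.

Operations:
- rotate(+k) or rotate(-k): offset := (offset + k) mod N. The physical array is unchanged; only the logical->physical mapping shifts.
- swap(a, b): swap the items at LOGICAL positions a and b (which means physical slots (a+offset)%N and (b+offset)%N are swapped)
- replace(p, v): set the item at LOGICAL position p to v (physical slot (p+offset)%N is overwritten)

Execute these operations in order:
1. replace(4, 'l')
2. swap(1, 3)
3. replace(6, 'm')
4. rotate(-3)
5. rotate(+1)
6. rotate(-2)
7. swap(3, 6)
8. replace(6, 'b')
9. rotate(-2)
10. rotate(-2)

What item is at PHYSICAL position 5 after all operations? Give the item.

After op 1 (replace(4, 'l')): offset=0, physical=[A,B,C,D,l,F,G], logical=[A,B,C,D,l,F,G]
After op 2 (swap(1, 3)): offset=0, physical=[A,D,C,B,l,F,G], logical=[A,D,C,B,l,F,G]
After op 3 (replace(6, 'm')): offset=0, physical=[A,D,C,B,l,F,m], logical=[A,D,C,B,l,F,m]
After op 4 (rotate(-3)): offset=4, physical=[A,D,C,B,l,F,m], logical=[l,F,m,A,D,C,B]
After op 5 (rotate(+1)): offset=5, physical=[A,D,C,B,l,F,m], logical=[F,m,A,D,C,B,l]
After op 6 (rotate(-2)): offset=3, physical=[A,D,C,B,l,F,m], logical=[B,l,F,m,A,D,C]
After op 7 (swap(3, 6)): offset=3, physical=[A,D,m,B,l,F,C], logical=[B,l,F,C,A,D,m]
After op 8 (replace(6, 'b')): offset=3, physical=[A,D,b,B,l,F,C], logical=[B,l,F,C,A,D,b]
After op 9 (rotate(-2)): offset=1, physical=[A,D,b,B,l,F,C], logical=[D,b,B,l,F,C,A]
After op 10 (rotate(-2)): offset=6, physical=[A,D,b,B,l,F,C], logical=[C,A,D,b,B,l,F]

Answer: F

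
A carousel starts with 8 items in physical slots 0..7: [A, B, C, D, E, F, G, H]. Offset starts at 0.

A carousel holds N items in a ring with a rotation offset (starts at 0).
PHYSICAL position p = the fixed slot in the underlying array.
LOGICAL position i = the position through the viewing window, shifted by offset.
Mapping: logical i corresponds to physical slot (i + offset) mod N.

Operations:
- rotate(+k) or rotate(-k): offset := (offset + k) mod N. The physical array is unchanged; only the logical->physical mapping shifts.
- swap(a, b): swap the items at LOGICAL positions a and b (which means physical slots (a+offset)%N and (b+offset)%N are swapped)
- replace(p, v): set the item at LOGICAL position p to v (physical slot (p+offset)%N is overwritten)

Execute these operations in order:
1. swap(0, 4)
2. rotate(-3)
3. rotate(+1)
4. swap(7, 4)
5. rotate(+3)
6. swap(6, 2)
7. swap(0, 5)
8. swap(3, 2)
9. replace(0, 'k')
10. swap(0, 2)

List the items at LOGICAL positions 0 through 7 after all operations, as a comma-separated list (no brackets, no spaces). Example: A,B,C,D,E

After op 1 (swap(0, 4)): offset=0, physical=[E,B,C,D,A,F,G,H], logical=[E,B,C,D,A,F,G,H]
After op 2 (rotate(-3)): offset=5, physical=[E,B,C,D,A,F,G,H], logical=[F,G,H,E,B,C,D,A]
After op 3 (rotate(+1)): offset=6, physical=[E,B,C,D,A,F,G,H], logical=[G,H,E,B,C,D,A,F]
After op 4 (swap(7, 4)): offset=6, physical=[E,B,F,D,A,C,G,H], logical=[G,H,E,B,F,D,A,C]
After op 5 (rotate(+3)): offset=1, physical=[E,B,F,D,A,C,G,H], logical=[B,F,D,A,C,G,H,E]
After op 6 (swap(6, 2)): offset=1, physical=[E,B,F,H,A,C,G,D], logical=[B,F,H,A,C,G,D,E]
After op 7 (swap(0, 5)): offset=1, physical=[E,G,F,H,A,C,B,D], logical=[G,F,H,A,C,B,D,E]
After op 8 (swap(3, 2)): offset=1, physical=[E,G,F,A,H,C,B,D], logical=[G,F,A,H,C,B,D,E]
After op 9 (replace(0, 'k')): offset=1, physical=[E,k,F,A,H,C,B,D], logical=[k,F,A,H,C,B,D,E]
After op 10 (swap(0, 2)): offset=1, physical=[E,A,F,k,H,C,B,D], logical=[A,F,k,H,C,B,D,E]

Answer: A,F,k,H,C,B,D,E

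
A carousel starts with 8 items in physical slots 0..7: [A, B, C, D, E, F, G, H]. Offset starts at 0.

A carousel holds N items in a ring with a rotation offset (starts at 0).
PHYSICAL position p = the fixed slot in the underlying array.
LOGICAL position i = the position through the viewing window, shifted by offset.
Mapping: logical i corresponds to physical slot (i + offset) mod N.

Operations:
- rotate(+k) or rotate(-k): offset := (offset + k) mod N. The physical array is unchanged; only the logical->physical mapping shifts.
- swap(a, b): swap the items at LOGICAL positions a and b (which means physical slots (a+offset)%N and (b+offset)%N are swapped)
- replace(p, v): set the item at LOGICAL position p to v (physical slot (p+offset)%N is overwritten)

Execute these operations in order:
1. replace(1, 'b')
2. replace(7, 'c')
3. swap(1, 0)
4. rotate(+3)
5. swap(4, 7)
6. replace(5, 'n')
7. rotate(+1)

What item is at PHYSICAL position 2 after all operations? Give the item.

After op 1 (replace(1, 'b')): offset=0, physical=[A,b,C,D,E,F,G,H], logical=[A,b,C,D,E,F,G,H]
After op 2 (replace(7, 'c')): offset=0, physical=[A,b,C,D,E,F,G,c], logical=[A,b,C,D,E,F,G,c]
After op 3 (swap(1, 0)): offset=0, physical=[b,A,C,D,E,F,G,c], logical=[b,A,C,D,E,F,G,c]
After op 4 (rotate(+3)): offset=3, physical=[b,A,C,D,E,F,G,c], logical=[D,E,F,G,c,b,A,C]
After op 5 (swap(4, 7)): offset=3, physical=[b,A,c,D,E,F,G,C], logical=[D,E,F,G,C,b,A,c]
After op 6 (replace(5, 'n')): offset=3, physical=[n,A,c,D,E,F,G,C], logical=[D,E,F,G,C,n,A,c]
After op 7 (rotate(+1)): offset=4, physical=[n,A,c,D,E,F,G,C], logical=[E,F,G,C,n,A,c,D]

Answer: c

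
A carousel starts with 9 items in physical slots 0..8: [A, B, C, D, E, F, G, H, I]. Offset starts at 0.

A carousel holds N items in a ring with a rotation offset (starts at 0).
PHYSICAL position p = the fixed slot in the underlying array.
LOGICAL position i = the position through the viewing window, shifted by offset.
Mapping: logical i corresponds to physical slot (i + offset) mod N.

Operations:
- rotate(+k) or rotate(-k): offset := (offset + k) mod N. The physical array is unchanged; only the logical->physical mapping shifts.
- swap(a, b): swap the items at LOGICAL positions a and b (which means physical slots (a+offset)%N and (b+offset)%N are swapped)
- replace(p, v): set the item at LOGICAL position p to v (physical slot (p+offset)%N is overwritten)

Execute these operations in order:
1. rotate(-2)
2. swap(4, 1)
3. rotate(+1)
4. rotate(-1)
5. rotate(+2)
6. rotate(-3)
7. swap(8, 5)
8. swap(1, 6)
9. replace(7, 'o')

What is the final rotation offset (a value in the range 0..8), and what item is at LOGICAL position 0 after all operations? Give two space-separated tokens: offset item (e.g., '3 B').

Answer: 6 G

Derivation:
After op 1 (rotate(-2)): offset=7, physical=[A,B,C,D,E,F,G,H,I], logical=[H,I,A,B,C,D,E,F,G]
After op 2 (swap(4, 1)): offset=7, physical=[A,B,I,D,E,F,G,H,C], logical=[H,C,A,B,I,D,E,F,G]
After op 3 (rotate(+1)): offset=8, physical=[A,B,I,D,E,F,G,H,C], logical=[C,A,B,I,D,E,F,G,H]
After op 4 (rotate(-1)): offset=7, physical=[A,B,I,D,E,F,G,H,C], logical=[H,C,A,B,I,D,E,F,G]
After op 5 (rotate(+2)): offset=0, physical=[A,B,I,D,E,F,G,H,C], logical=[A,B,I,D,E,F,G,H,C]
After op 6 (rotate(-3)): offset=6, physical=[A,B,I,D,E,F,G,H,C], logical=[G,H,C,A,B,I,D,E,F]
After op 7 (swap(8, 5)): offset=6, physical=[A,B,F,D,E,I,G,H,C], logical=[G,H,C,A,B,F,D,E,I]
After op 8 (swap(1, 6)): offset=6, physical=[A,B,F,H,E,I,G,D,C], logical=[G,D,C,A,B,F,H,E,I]
After op 9 (replace(7, 'o')): offset=6, physical=[A,B,F,H,o,I,G,D,C], logical=[G,D,C,A,B,F,H,o,I]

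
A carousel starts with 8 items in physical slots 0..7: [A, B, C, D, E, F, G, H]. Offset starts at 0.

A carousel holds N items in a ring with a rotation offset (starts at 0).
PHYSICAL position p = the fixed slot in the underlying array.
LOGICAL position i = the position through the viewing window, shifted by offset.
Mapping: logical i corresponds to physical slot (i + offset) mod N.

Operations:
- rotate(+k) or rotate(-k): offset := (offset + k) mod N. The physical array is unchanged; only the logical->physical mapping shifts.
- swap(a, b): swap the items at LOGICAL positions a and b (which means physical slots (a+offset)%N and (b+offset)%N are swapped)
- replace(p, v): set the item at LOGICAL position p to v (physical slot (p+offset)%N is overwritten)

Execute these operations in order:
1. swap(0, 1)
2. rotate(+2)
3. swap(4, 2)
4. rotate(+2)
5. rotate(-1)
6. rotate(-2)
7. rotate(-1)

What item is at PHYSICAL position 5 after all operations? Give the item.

Answer: F

Derivation:
After op 1 (swap(0, 1)): offset=0, physical=[B,A,C,D,E,F,G,H], logical=[B,A,C,D,E,F,G,H]
After op 2 (rotate(+2)): offset=2, physical=[B,A,C,D,E,F,G,H], logical=[C,D,E,F,G,H,B,A]
After op 3 (swap(4, 2)): offset=2, physical=[B,A,C,D,G,F,E,H], logical=[C,D,G,F,E,H,B,A]
After op 4 (rotate(+2)): offset=4, physical=[B,A,C,D,G,F,E,H], logical=[G,F,E,H,B,A,C,D]
After op 5 (rotate(-1)): offset=3, physical=[B,A,C,D,G,F,E,H], logical=[D,G,F,E,H,B,A,C]
After op 6 (rotate(-2)): offset=1, physical=[B,A,C,D,G,F,E,H], logical=[A,C,D,G,F,E,H,B]
After op 7 (rotate(-1)): offset=0, physical=[B,A,C,D,G,F,E,H], logical=[B,A,C,D,G,F,E,H]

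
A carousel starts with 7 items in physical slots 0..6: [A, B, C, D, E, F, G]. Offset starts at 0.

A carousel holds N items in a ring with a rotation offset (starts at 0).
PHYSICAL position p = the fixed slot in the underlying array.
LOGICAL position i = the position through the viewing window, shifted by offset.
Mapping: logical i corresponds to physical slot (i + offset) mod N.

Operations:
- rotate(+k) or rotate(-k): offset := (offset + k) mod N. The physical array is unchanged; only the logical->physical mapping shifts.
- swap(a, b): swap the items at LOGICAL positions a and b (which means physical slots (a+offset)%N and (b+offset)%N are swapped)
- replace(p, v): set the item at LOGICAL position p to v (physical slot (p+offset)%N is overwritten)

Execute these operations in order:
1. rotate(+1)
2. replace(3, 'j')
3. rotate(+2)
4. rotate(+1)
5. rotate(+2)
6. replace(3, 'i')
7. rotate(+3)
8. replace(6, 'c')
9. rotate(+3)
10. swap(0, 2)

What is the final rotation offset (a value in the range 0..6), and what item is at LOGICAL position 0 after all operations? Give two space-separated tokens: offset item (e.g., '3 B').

Answer: 5 A

Derivation:
After op 1 (rotate(+1)): offset=1, physical=[A,B,C,D,E,F,G], logical=[B,C,D,E,F,G,A]
After op 2 (replace(3, 'j')): offset=1, physical=[A,B,C,D,j,F,G], logical=[B,C,D,j,F,G,A]
After op 3 (rotate(+2)): offset=3, physical=[A,B,C,D,j,F,G], logical=[D,j,F,G,A,B,C]
After op 4 (rotate(+1)): offset=4, physical=[A,B,C,D,j,F,G], logical=[j,F,G,A,B,C,D]
After op 5 (rotate(+2)): offset=6, physical=[A,B,C,D,j,F,G], logical=[G,A,B,C,D,j,F]
After op 6 (replace(3, 'i')): offset=6, physical=[A,B,i,D,j,F,G], logical=[G,A,B,i,D,j,F]
After op 7 (rotate(+3)): offset=2, physical=[A,B,i,D,j,F,G], logical=[i,D,j,F,G,A,B]
After op 8 (replace(6, 'c')): offset=2, physical=[A,c,i,D,j,F,G], logical=[i,D,j,F,G,A,c]
After op 9 (rotate(+3)): offset=5, physical=[A,c,i,D,j,F,G], logical=[F,G,A,c,i,D,j]
After op 10 (swap(0, 2)): offset=5, physical=[F,c,i,D,j,A,G], logical=[A,G,F,c,i,D,j]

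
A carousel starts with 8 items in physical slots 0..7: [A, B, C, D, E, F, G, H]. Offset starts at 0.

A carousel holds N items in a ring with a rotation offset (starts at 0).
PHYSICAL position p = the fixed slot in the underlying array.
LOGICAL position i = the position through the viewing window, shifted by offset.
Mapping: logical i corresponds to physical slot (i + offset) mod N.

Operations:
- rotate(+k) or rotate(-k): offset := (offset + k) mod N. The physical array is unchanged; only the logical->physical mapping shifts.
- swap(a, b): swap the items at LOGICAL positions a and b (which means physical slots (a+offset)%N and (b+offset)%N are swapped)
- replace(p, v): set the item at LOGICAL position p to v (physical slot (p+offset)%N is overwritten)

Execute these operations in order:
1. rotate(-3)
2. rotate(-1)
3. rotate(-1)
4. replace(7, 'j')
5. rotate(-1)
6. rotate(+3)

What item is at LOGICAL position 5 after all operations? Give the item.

Answer: j

Derivation:
After op 1 (rotate(-3)): offset=5, physical=[A,B,C,D,E,F,G,H], logical=[F,G,H,A,B,C,D,E]
After op 2 (rotate(-1)): offset=4, physical=[A,B,C,D,E,F,G,H], logical=[E,F,G,H,A,B,C,D]
After op 3 (rotate(-1)): offset=3, physical=[A,B,C,D,E,F,G,H], logical=[D,E,F,G,H,A,B,C]
After op 4 (replace(7, 'j')): offset=3, physical=[A,B,j,D,E,F,G,H], logical=[D,E,F,G,H,A,B,j]
After op 5 (rotate(-1)): offset=2, physical=[A,B,j,D,E,F,G,H], logical=[j,D,E,F,G,H,A,B]
After op 6 (rotate(+3)): offset=5, physical=[A,B,j,D,E,F,G,H], logical=[F,G,H,A,B,j,D,E]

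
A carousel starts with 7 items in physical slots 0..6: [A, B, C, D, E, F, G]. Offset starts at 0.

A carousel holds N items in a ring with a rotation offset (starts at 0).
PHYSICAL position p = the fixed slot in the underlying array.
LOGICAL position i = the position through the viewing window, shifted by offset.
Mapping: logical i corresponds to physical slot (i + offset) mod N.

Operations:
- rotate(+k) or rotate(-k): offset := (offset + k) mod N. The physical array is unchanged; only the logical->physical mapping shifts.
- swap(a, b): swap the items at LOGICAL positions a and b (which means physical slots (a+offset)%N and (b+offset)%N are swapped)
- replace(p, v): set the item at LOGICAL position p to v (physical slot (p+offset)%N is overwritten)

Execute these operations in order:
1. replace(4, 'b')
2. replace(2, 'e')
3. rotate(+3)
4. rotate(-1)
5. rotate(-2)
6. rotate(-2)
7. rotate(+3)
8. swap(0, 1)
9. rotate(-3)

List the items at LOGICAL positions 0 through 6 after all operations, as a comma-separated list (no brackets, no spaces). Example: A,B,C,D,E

After op 1 (replace(4, 'b')): offset=0, physical=[A,B,C,D,b,F,G], logical=[A,B,C,D,b,F,G]
After op 2 (replace(2, 'e')): offset=0, physical=[A,B,e,D,b,F,G], logical=[A,B,e,D,b,F,G]
After op 3 (rotate(+3)): offset=3, physical=[A,B,e,D,b,F,G], logical=[D,b,F,G,A,B,e]
After op 4 (rotate(-1)): offset=2, physical=[A,B,e,D,b,F,G], logical=[e,D,b,F,G,A,B]
After op 5 (rotate(-2)): offset=0, physical=[A,B,e,D,b,F,G], logical=[A,B,e,D,b,F,G]
After op 6 (rotate(-2)): offset=5, physical=[A,B,e,D,b,F,G], logical=[F,G,A,B,e,D,b]
After op 7 (rotate(+3)): offset=1, physical=[A,B,e,D,b,F,G], logical=[B,e,D,b,F,G,A]
After op 8 (swap(0, 1)): offset=1, physical=[A,e,B,D,b,F,G], logical=[e,B,D,b,F,G,A]
After op 9 (rotate(-3)): offset=5, physical=[A,e,B,D,b,F,G], logical=[F,G,A,e,B,D,b]

Answer: F,G,A,e,B,D,b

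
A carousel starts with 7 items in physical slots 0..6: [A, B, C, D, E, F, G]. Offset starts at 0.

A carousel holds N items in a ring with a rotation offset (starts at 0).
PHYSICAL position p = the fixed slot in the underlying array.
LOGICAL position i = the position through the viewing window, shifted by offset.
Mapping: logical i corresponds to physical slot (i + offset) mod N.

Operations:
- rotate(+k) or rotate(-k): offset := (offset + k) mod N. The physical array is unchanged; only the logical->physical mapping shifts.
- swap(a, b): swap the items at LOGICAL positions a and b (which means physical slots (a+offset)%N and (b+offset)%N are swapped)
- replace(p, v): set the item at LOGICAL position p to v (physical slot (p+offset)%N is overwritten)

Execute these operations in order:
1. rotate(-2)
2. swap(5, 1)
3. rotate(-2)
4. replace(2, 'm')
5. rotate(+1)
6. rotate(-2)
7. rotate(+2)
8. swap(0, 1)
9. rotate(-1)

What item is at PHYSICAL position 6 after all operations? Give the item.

After op 1 (rotate(-2)): offset=5, physical=[A,B,C,D,E,F,G], logical=[F,G,A,B,C,D,E]
After op 2 (swap(5, 1)): offset=5, physical=[A,B,C,G,E,F,D], logical=[F,D,A,B,C,G,E]
After op 3 (rotate(-2)): offset=3, physical=[A,B,C,G,E,F,D], logical=[G,E,F,D,A,B,C]
After op 4 (replace(2, 'm')): offset=3, physical=[A,B,C,G,E,m,D], logical=[G,E,m,D,A,B,C]
After op 5 (rotate(+1)): offset=4, physical=[A,B,C,G,E,m,D], logical=[E,m,D,A,B,C,G]
After op 6 (rotate(-2)): offset=2, physical=[A,B,C,G,E,m,D], logical=[C,G,E,m,D,A,B]
After op 7 (rotate(+2)): offset=4, physical=[A,B,C,G,E,m,D], logical=[E,m,D,A,B,C,G]
After op 8 (swap(0, 1)): offset=4, physical=[A,B,C,G,m,E,D], logical=[m,E,D,A,B,C,G]
After op 9 (rotate(-1)): offset=3, physical=[A,B,C,G,m,E,D], logical=[G,m,E,D,A,B,C]

Answer: D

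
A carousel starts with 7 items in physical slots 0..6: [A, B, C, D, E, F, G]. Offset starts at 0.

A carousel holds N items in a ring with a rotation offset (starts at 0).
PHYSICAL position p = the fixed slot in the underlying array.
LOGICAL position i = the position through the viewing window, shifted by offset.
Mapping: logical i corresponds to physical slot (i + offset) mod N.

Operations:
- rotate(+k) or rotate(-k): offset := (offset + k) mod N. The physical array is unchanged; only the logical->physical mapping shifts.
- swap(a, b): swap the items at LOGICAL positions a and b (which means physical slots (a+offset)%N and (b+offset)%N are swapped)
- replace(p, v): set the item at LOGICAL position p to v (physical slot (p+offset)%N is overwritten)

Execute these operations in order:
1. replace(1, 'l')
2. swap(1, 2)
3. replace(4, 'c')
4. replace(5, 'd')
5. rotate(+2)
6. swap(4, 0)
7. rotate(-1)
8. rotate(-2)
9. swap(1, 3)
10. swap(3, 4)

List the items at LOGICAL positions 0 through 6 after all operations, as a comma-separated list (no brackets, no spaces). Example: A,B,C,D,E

Answer: l,G,C,D,A,c,d

Derivation:
After op 1 (replace(1, 'l')): offset=0, physical=[A,l,C,D,E,F,G], logical=[A,l,C,D,E,F,G]
After op 2 (swap(1, 2)): offset=0, physical=[A,C,l,D,E,F,G], logical=[A,C,l,D,E,F,G]
After op 3 (replace(4, 'c')): offset=0, physical=[A,C,l,D,c,F,G], logical=[A,C,l,D,c,F,G]
After op 4 (replace(5, 'd')): offset=0, physical=[A,C,l,D,c,d,G], logical=[A,C,l,D,c,d,G]
After op 5 (rotate(+2)): offset=2, physical=[A,C,l,D,c,d,G], logical=[l,D,c,d,G,A,C]
After op 6 (swap(4, 0)): offset=2, physical=[A,C,G,D,c,d,l], logical=[G,D,c,d,l,A,C]
After op 7 (rotate(-1)): offset=1, physical=[A,C,G,D,c,d,l], logical=[C,G,D,c,d,l,A]
After op 8 (rotate(-2)): offset=6, physical=[A,C,G,D,c,d,l], logical=[l,A,C,G,D,c,d]
After op 9 (swap(1, 3)): offset=6, physical=[G,C,A,D,c,d,l], logical=[l,G,C,A,D,c,d]
After op 10 (swap(3, 4)): offset=6, physical=[G,C,D,A,c,d,l], logical=[l,G,C,D,A,c,d]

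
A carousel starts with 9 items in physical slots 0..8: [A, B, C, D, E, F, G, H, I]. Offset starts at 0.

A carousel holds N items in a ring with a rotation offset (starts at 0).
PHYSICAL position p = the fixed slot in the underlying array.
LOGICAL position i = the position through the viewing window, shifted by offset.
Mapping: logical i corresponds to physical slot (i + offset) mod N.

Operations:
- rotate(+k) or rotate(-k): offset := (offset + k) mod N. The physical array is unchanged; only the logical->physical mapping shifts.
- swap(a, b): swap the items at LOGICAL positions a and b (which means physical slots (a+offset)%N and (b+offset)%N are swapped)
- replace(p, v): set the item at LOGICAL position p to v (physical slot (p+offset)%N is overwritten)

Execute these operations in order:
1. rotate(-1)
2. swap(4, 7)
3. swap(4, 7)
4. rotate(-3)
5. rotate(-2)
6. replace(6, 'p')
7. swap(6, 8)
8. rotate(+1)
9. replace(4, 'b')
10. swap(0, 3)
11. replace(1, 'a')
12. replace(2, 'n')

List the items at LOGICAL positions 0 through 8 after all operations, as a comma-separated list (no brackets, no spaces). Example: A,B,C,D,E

Answer: H,a,n,E,b,C,B,p,D

Derivation:
After op 1 (rotate(-1)): offset=8, physical=[A,B,C,D,E,F,G,H,I], logical=[I,A,B,C,D,E,F,G,H]
After op 2 (swap(4, 7)): offset=8, physical=[A,B,C,G,E,F,D,H,I], logical=[I,A,B,C,G,E,F,D,H]
After op 3 (swap(4, 7)): offset=8, physical=[A,B,C,D,E,F,G,H,I], logical=[I,A,B,C,D,E,F,G,H]
After op 4 (rotate(-3)): offset=5, physical=[A,B,C,D,E,F,G,H,I], logical=[F,G,H,I,A,B,C,D,E]
After op 5 (rotate(-2)): offset=3, physical=[A,B,C,D,E,F,G,H,I], logical=[D,E,F,G,H,I,A,B,C]
After op 6 (replace(6, 'p')): offset=3, physical=[p,B,C,D,E,F,G,H,I], logical=[D,E,F,G,H,I,p,B,C]
After op 7 (swap(6, 8)): offset=3, physical=[C,B,p,D,E,F,G,H,I], logical=[D,E,F,G,H,I,C,B,p]
After op 8 (rotate(+1)): offset=4, physical=[C,B,p,D,E,F,G,H,I], logical=[E,F,G,H,I,C,B,p,D]
After op 9 (replace(4, 'b')): offset=4, physical=[C,B,p,D,E,F,G,H,b], logical=[E,F,G,H,b,C,B,p,D]
After op 10 (swap(0, 3)): offset=4, physical=[C,B,p,D,H,F,G,E,b], logical=[H,F,G,E,b,C,B,p,D]
After op 11 (replace(1, 'a')): offset=4, physical=[C,B,p,D,H,a,G,E,b], logical=[H,a,G,E,b,C,B,p,D]
After op 12 (replace(2, 'n')): offset=4, physical=[C,B,p,D,H,a,n,E,b], logical=[H,a,n,E,b,C,B,p,D]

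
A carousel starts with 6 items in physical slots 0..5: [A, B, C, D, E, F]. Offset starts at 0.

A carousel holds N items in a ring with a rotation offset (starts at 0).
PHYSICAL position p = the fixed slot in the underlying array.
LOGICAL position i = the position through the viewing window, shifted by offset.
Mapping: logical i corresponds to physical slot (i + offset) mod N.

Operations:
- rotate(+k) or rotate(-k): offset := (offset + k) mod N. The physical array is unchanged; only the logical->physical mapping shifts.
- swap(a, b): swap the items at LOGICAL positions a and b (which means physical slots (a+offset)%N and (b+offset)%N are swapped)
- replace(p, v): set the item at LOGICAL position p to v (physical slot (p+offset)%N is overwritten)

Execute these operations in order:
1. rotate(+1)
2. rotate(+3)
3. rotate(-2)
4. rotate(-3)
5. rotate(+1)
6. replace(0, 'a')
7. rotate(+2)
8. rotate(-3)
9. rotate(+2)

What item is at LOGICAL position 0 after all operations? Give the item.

After op 1 (rotate(+1)): offset=1, physical=[A,B,C,D,E,F], logical=[B,C,D,E,F,A]
After op 2 (rotate(+3)): offset=4, physical=[A,B,C,D,E,F], logical=[E,F,A,B,C,D]
After op 3 (rotate(-2)): offset=2, physical=[A,B,C,D,E,F], logical=[C,D,E,F,A,B]
After op 4 (rotate(-3)): offset=5, physical=[A,B,C,D,E,F], logical=[F,A,B,C,D,E]
After op 5 (rotate(+1)): offset=0, physical=[A,B,C,D,E,F], logical=[A,B,C,D,E,F]
After op 6 (replace(0, 'a')): offset=0, physical=[a,B,C,D,E,F], logical=[a,B,C,D,E,F]
After op 7 (rotate(+2)): offset=2, physical=[a,B,C,D,E,F], logical=[C,D,E,F,a,B]
After op 8 (rotate(-3)): offset=5, physical=[a,B,C,D,E,F], logical=[F,a,B,C,D,E]
After op 9 (rotate(+2)): offset=1, physical=[a,B,C,D,E,F], logical=[B,C,D,E,F,a]

Answer: B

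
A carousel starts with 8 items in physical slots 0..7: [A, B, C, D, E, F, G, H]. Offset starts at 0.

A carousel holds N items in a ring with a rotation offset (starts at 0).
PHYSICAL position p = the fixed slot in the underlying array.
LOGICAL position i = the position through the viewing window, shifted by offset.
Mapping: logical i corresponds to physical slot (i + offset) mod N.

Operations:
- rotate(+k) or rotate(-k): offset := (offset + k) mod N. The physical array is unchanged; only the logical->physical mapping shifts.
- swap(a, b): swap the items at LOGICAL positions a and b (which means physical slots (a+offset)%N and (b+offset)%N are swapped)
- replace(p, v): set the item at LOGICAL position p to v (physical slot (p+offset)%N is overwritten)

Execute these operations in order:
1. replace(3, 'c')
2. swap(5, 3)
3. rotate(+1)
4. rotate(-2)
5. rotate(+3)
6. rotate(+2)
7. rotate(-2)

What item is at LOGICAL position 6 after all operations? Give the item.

After op 1 (replace(3, 'c')): offset=0, physical=[A,B,C,c,E,F,G,H], logical=[A,B,C,c,E,F,G,H]
After op 2 (swap(5, 3)): offset=0, physical=[A,B,C,F,E,c,G,H], logical=[A,B,C,F,E,c,G,H]
After op 3 (rotate(+1)): offset=1, physical=[A,B,C,F,E,c,G,H], logical=[B,C,F,E,c,G,H,A]
After op 4 (rotate(-2)): offset=7, physical=[A,B,C,F,E,c,G,H], logical=[H,A,B,C,F,E,c,G]
After op 5 (rotate(+3)): offset=2, physical=[A,B,C,F,E,c,G,H], logical=[C,F,E,c,G,H,A,B]
After op 6 (rotate(+2)): offset=4, physical=[A,B,C,F,E,c,G,H], logical=[E,c,G,H,A,B,C,F]
After op 7 (rotate(-2)): offset=2, physical=[A,B,C,F,E,c,G,H], logical=[C,F,E,c,G,H,A,B]

Answer: A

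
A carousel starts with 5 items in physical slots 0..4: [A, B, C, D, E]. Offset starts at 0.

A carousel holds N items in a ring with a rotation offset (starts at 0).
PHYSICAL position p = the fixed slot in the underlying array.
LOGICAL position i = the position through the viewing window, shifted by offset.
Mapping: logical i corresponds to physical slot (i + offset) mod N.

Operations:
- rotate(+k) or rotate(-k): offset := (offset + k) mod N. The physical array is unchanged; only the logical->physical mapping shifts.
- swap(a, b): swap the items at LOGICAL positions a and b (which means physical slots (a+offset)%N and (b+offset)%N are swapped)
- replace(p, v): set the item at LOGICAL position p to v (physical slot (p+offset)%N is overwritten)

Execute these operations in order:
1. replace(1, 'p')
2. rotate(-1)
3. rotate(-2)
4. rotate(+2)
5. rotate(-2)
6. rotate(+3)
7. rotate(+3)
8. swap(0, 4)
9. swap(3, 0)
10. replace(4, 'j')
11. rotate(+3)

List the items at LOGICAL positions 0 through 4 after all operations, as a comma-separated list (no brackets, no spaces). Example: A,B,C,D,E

Answer: C,j,p,E,A

Derivation:
After op 1 (replace(1, 'p')): offset=0, physical=[A,p,C,D,E], logical=[A,p,C,D,E]
After op 2 (rotate(-1)): offset=4, physical=[A,p,C,D,E], logical=[E,A,p,C,D]
After op 3 (rotate(-2)): offset=2, physical=[A,p,C,D,E], logical=[C,D,E,A,p]
After op 4 (rotate(+2)): offset=4, physical=[A,p,C,D,E], logical=[E,A,p,C,D]
After op 5 (rotate(-2)): offset=2, physical=[A,p,C,D,E], logical=[C,D,E,A,p]
After op 6 (rotate(+3)): offset=0, physical=[A,p,C,D,E], logical=[A,p,C,D,E]
After op 7 (rotate(+3)): offset=3, physical=[A,p,C,D,E], logical=[D,E,A,p,C]
After op 8 (swap(0, 4)): offset=3, physical=[A,p,D,C,E], logical=[C,E,A,p,D]
After op 9 (swap(3, 0)): offset=3, physical=[A,C,D,p,E], logical=[p,E,A,C,D]
After op 10 (replace(4, 'j')): offset=3, physical=[A,C,j,p,E], logical=[p,E,A,C,j]
After op 11 (rotate(+3)): offset=1, physical=[A,C,j,p,E], logical=[C,j,p,E,A]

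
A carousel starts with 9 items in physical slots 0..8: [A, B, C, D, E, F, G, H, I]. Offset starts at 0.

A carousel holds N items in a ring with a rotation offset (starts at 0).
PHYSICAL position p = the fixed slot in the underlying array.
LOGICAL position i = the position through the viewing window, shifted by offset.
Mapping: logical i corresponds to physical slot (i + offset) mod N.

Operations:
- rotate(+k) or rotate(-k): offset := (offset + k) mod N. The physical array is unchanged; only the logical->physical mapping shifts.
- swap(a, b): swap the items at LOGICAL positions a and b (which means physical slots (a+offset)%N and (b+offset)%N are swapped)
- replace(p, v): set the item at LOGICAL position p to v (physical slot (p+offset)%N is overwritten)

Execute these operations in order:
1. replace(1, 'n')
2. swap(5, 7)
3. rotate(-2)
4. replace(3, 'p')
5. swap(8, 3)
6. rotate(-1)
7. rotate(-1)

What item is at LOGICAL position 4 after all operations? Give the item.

Answer: A

Derivation:
After op 1 (replace(1, 'n')): offset=0, physical=[A,n,C,D,E,F,G,H,I], logical=[A,n,C,D,E,F,G,H,I]
After op 2 (swap(5, 7)): offset=0, physical=[A,n,C,D,E,H,G,F,I], logical=[A,n,C,D,E,H,G,F,I]
After op 3 (rotate(-2)): offset=7, physical=[A,n,C,D,E,H,G,F,I], logical=[F,I,A,n,C,D,E,H,G]
After op 4 (replace(3, 'p')): offset=7, physical=[A,p,C,D,E,H,G,F,I], logical=[F,I,A,p,C,D,E,H,G]
After op 5 (swap(8, 3)): offset=7, physical=[A,G,C,D,E,H,p,F,I], logical=[F,I,A,G,C,D,E,H,p]
After op 6 (rotate(-1)): offset=6, physical=[A,G,C,D,E,H,p,F,I], logical=[p,F,I,A,G,C,D,E,H]
After op 7 (rotate(-1)): offset=5, physical=[A,G,C,D,E,H,p,F,I], logical=[H,p,F,I,A,G,C,D,E]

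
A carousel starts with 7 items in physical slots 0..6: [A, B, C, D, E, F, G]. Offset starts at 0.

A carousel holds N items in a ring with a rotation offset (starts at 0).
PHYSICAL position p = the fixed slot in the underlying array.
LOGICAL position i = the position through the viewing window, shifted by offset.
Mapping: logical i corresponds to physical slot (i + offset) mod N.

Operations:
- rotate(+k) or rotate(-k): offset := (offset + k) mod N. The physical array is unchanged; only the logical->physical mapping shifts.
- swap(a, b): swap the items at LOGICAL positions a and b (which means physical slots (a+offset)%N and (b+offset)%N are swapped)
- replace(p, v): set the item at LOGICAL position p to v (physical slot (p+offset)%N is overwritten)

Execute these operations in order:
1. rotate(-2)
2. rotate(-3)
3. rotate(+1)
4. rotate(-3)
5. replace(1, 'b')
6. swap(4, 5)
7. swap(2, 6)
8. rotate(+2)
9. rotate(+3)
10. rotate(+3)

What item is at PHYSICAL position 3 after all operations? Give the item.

Answer: D

Derivation:
After op 1 (rotate(-2)): offset=5, physical=[A,B,C,D,E,F,G], logical=[F,G,A,B,C,D,E]
After op 2 (rotate(-3)): offset=2, physical=[A,B,C,D,E,F,G], logical=[C,D,E,F,G,A,B]
After op 3 (rotate(+1)): offset=3, physical=[A,B,C,D,E,F,G], logical=[D,E,F,G,A,B,C]
After op 4 (rotate(-3)): offset=0, physical=[A,B,C,D,E,F,G], logical=[A,B,C,D,E,F,G]
After op 5 (replace(1, 'b')): offset=0, physical=[A,b,C,D,E,F,G], logical=[A,b,C,D,E,F,G]
After op 6 (swap(4, 5)): offset=0, physical=[A,b,C,D,F,E,G], logical=[A,b,C,D,F,E,G]
After op 7 (swap(2, 6)): offset=0, physical=[A,b,G,D,F,E,C], logical=[A,b,G,D,F,E,C]
After op 8 (rotate(+2)): offset=2, physical=[A,b,G,D,F,E,C], logical=[G,D,F,E,C,A,b]
After op 9 (rotate(+3)): offset=5, physical=[A,b,G,D,F,E,C], logical=[E,C,A,b,G,D,F]
After op 10 (rotate(+3)): offset=1, physical=[A,b,G,D,F,E,C], logical=[b,G,D,F,E,C,A]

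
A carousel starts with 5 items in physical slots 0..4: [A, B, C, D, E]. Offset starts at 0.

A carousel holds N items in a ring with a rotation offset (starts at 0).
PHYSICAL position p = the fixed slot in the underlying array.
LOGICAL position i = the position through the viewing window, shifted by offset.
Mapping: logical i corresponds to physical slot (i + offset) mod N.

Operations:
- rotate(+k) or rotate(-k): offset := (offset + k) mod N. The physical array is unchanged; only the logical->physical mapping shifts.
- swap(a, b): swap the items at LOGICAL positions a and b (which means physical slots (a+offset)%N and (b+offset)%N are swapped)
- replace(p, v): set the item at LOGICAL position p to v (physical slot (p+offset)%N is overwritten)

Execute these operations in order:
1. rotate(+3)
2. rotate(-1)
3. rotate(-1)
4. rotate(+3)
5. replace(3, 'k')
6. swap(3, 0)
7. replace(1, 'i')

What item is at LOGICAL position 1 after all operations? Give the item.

After op 1 (rotate(+3)): offset=3, physical=[A,B,C,D,E], logical=[D,E,A,B,C]
After op 2 (rotate(-1)): offset=2, physical=[A,B,C,D,E], logical=[C,D,E,A,B]
After op 3 (rotate(-1)): offset=1, physical=[A,B,C,D,E], logical=[B,C,D,E,A]
After op 4 (rotate(+3)): offset=4, physical=[A,B,C,D,E], logical=[E,A,B,C,D]
After op 5 (replace(3, 'k')): offset=4, physical=[A,B,k,D,E], logical=[E,A,B,k,D]
After op 6 (swap(3, 0)): offset=4, physical=[A,B,E,D,k], logical=[k,A,B,E,D]
After op 7 (replace(1, 'i')): offset=4, physical=[i,B,E,D,k], logical=[k,i,B,E,D]

Answer: i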